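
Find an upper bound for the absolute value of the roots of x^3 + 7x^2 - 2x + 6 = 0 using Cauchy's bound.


Cauchy's bound: all roots r satisfy |r| <= 1 + max(|a_i/a_n|) for i = 0,...,n-1
where a_n is the leading coefficient.

Coefficients: [1, 7, -2, 6]
Leading coefficient a_n = 1
Ratios |a_i/a_n|: 7, 2, 6
Maximum ratio: 7
Cauchy's bound: |r| <= 1 + 7 = 8

Upper bound = 8


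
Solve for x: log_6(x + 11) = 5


Convert to exponential form: x + 11 = 6^5 = 7776
x = 7776 - 11 = 7765
Check: log_6(7765 + 11) = log_6(7776) = log_6(7776) = 5 ✓

x = 7765


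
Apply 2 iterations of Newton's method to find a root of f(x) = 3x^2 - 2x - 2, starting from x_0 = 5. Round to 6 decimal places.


Newton's method: x_(n+1) = x_n - f(x_n)/f'(x_n)
f(x) = 3x^2 - 2x - 2
f'(x) = 6x - 2

Iteration 1:
  f(5.000000) = 63.000000
  f'(5.000000) = 28.000000
  x_1 = 5.000000 - (63.000000)/(28.000000) = 2.750000

Iteration 2:
  f(2.750000) = 15.187500
  f'(2.750000) = 14.500000
  x_2 = 2.750000 - (15.187500)/(14.500000) = 1.702586

x_2 = 1.702586


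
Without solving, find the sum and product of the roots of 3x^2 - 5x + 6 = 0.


By Vieta's formulas for ax^2 + bx + c = 0:
  Sum of roots = -b/a
  Product of roots = c/a

Here a = 3, b = -5, c = 6
Sum = -(-5)/3 = 5/3
Product = 6/3 = 2

Sum = 5/3, Product = 2


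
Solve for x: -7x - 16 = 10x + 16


Starting with: -7x - 16 = 10x + 16
Move all x terms to left: (-7 - 10)x = 16 + 16
Simplify: -17x = 32
Divide both sides by -17: x = -32/17

x = -32/17


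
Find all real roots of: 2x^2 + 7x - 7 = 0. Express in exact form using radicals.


Using the quadratic formula: x = (-b ± sqrt(b^2 - 4ac)) / (2a)
Here a = 2, b = 7, c = -7
Discriminant = b^2 - 4ac = 7^2 - 4(2)(-7) = 49 + 56 = 105
Since discriminant = 105 > 0, there are two real roots.
x = (-7 ± sqrt(105)) / 4
Numerically: x ≈ 0.8117 or x ≈ -4.3117

x = (-7 + sqrt(105)) / 4 or x = (-7 - sqrt(105)) / 4


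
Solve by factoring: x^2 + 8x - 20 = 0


We need two numbers that multiply to -20 and add to 8.
Those numbers are -2 and 10 (since (-2) * 10 = -20 and (-2) + 10 = 8).
So x^2 + 8x - 20 = (x - 2)(x + 10) = 0
Setting each factor to zero: x = 2 or x = -10

x = -10, x = 2


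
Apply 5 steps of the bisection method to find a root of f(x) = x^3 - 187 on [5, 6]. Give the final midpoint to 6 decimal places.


f(x) = x^3 - 187
f(5) = -62 < 0
f(6) = 29 > 0

Step 1: midpoint = (5.000000 + 6.000000)/2 = 5.500000
  f(5.500000) = -20.625000
  f(mid) < 0, so root is in [5.500000, 6.000000]

Step 2: midpoint = (5.500000 + 6.000000)/2 = 5.750000
  f(5.750000) = 3.109375
  f(mid) > 0, so root is in [5.500000, 5.750000]

Step 3: midpoint = (5.500000 + 5.750000)/2 = 5.625000
  f(5.625000) = -9.021484
  f(mid) < 0, so root is in [5.625000, 5.750000]

Step 4: midpoint = (5.625000 + 5.750000)/2 = 5.687500
  f(5.687500) = -3.022705
  f(mid) < 0, so root is in [5.687500, 5.750000]

Step 5: midpoint = (5.687500 + 5.750000)/2 = 5.718750
  f(5.718750) = 0.026581
  f(mid) > 0, so root is in [5.687500, 5.718750]

midpoint = 5.718750


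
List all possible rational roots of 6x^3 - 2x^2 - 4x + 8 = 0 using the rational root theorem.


Rational root theorem: possible roots are ±p/q where:
  p divides the constant term (8): p ∈ {1, 2, 4, 8}
  q divides the leading coefficient (6): q ∈ {1, 2, 3, 6}

All possible rational roots: -8, -4, -8/3, -2, -4/3, -1, -2/3, -1/2, -1/3, -1/6, 1/6, 1/3, 1/2, 2/3, 1, 4/3, 2, 8/3, 4, 8

-8, -4, -8/3, -2, -4/3, -1, -2/3, -1/2, -1/3, -1/6, 1/6, 1/3, 1/2, 2/3, 1, 4/3, 2, 8/3, 4, 8


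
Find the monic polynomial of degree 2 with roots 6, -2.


A monic polynomial with roots 6, -2 is:
p(x) = (x - 6)(x + 2)
After multiplying by (x - 6): x - 6
After multiplying by (x + 2): x^2 - 4x - 12

x^2 - 4x - 12


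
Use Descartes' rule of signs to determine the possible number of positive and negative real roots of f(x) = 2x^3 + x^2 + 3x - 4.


Descartes' rule of signs:

For positive roots, count sign changes in f(x) = 2x^3 + x^2 + 3x - 4:
Signs of coefficients: +, +, +, -
Number of sign changes: 1
Possible positive real roots: 1

For negative roots, examine f(-x) = -2x^3 + x^2 - 3x - 4:
Signs of coefficients: -, +, -, -
Number of sign changes: 2
Possible negative real roots: 2, 0

Positive roots: 1; Negative roots: 2 or 0


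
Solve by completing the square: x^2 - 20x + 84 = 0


Start: x^2 - 20x + 84 = 0
Move constant: x^2 - 20x = -84
Half of -20 is -10, squared is 100
Add 100 to both sides: x^2 - 20x + 100 = 16
(x - 10)^2 = 16
x - 10 = ±4
x = 10 + 4 = 14 or x = 10 - 4 = 6

x = 6, x = 14


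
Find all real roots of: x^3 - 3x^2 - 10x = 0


The constant term is 0, so x = 0 is a root. Factor out x:
  x(x^2 - 3x - 10) = 0
Solve the quadratic x^2 - 3x - 10 = 0: discriminant = (-3)^2 - 4(1)(-10) = 9 + 40 = 49.
sqrt(49) = 7, so x = (3 ± 7)/2: x = 5 or x = -2.

x = -2, x = 0, x = 5


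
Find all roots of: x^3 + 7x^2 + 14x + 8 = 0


Let p(x) = x^3 + 7x^2 + 14x + 8. By the rational root theorem (leading coefficient 1), any rational root is an integer divisor of 8: try ±1, ±2, ... in turn.
Test x = 1: value = 30 ≠ 0.
Test x = -1: value = 0 ✓, so (x + 1) is a factor.
Synthetic division by (x + 1): bring down 1; 1(-1) + 7 = 6; 6(-1) + 14 = 8; 8(-1) + 8 = 0 → quotient x^2 + 6x + 8, remainder 0.
Solve the quadratic x^2 + 6x + 8 = 0: discriminant = 6^2 - 4(1)(8) = 36 - 32 = 4.
sqrt(4) = 2, so x = (-6 ± 2)/2: x = -2 or x = -4.
Collecting all roots found:

x = -4, x = -2, x = -1


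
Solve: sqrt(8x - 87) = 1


Square both sides: 8x - 87 = 1^2 = 1
8x = 1 + 87 = 88
x = 11
Check: sqrt(8*11 - 87) = sqrt(1) = 1 ✓

x = 11


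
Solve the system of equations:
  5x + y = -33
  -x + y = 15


Using Cramer's rule:
Determinant D = (5)(1) - (-1)(1) = 5 + 1 = 6
Dx = (-33)(1) - (15)(1) = -33 - 15 = -48
Dy = (5)(15) - (-1)(-33) = 75 - 33 = 42
x = Dx/D = -48/6 = -8
y = Dy/D = 42/6 = 7

x = -8, y = 7


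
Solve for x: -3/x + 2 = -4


Subtract 2 from both sides: -3/x = -6
Multiply both sides by x: -3 = -6 * x
Divide by -6: x = 1/2

x = 1/2


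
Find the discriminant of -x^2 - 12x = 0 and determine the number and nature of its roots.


For ax^2 + bx + c = 0, discriminant D = b^2 - 4ac
Here a = -1, b = -12, c = 0
D = (-12)^2 - 4(-1)(0) = 144 - 0 = 144

D = 144 > 0 and is a perfect square (sqrt = 12)
The equation has 2 distinct real rational roots.

Discriminant = 144, 2 distinct real rational roots


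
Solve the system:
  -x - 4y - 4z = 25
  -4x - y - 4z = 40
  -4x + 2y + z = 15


Using Cramer's rule. Expand each determinant along the first row.
D  = (-1)*[(-1)*1 - (-4)*2] - (-4)*[(-4)*1 - (-4)*(-4)] + (-4)*[(-4)*2 - (-1)*(-4)]
  = (-1)*(7) - (-4)*(-20) + (-4)*(-12) = -39
Dx = 25*[(-1)*1 - (-4)*2] - (-4)*[40*1 - (-4)*15] + (-4)*[40*2 - (-1)*15]
  = 25*(7) - (-4)*(100) + (-4)*(95) = 195
Dy = (-1)*[40*1 - (-4)*15] - 25*[(-4)*1 - (-4)*(-4)] + (-4)*[(-4)*15 - 40*(-4)]
  = (-1)*(100) - 25*(-20) + (-4)*(100) = 0
Dz = (-1)*[(-1)*15 - 40*2] - (-4)*[(-4)*15 - 40*(-4)] + 25*[(-4)*2 - (-1)*(-4)]
  = (-1)*(-95) - (-4)*(100) + 25*(-12) = 195
x = Dx/D = 195/-39 = -5, y = Dy/D = 0/-39 = 0, z = Dz/D = 195/-39 = -5
Check eq1: (-1)(-5) + (-4)(0) + (-4)(-5) = 25 = 25 ✓
Check eq2: (-4)(-5) + (-1)(0) + (-4)(-5) = 40 = 40 ✓
Check eq3: (-4)(-5) + (2)(0) + (1)(-5) = 15 = 15 ✓

x = -5, y = 0, z = -5


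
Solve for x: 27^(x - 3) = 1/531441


Express both sides with the same base.
1/531441 = 27^(-4)
Since the bases match, equate exponents: x - 3 = -4
So x = -4 - (-3) = -1

x = -1


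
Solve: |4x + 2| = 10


An absolute value equation |expr| = 10 gives two cases:
Case 1: 4x + 2 = 10
  4x = 8, so x = 2
Case 2: 4x + 2 = -10
  4x = -12, so x = -3

x = -3, x = 2


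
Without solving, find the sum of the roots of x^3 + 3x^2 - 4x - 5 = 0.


By Vieta's formulas for x^3 + bx^2 + cx + d = 0:
  r1 + r2 + r3 = -b/a = -3
  r1*r2 + r1*r3 + r2*r3 = c/a = -4
  r1*r2*r3 = -d/a = 5


Sum = -3


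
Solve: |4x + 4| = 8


An absolute value equation |expr| = 8 gives two cases:
Case 1: 4x + 4 = 8
  4x = 4, so x = 1
Case 2: 4x + 4 = -8
  4x = -12, so x = -3

x = -3, x = 1


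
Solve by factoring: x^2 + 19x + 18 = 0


We need two numbers that multiply to 18 and add to 19.
Those numbers are 1 and 18 (since 1 * 18 = 18 and 1 + 18 = 19).
So x^2 + 19x + 18 = (x + 1)(x + 18) = 0
Setting each factor to zero: x = -1 or x = -18

x = -18, x = -1


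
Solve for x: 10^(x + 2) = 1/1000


Express both sides with the same base.
1/1000 = 10^(-3)
Since the bases match, equate exponents: x + 2 = -3
So x = -3 - (2) = -5

x = -5


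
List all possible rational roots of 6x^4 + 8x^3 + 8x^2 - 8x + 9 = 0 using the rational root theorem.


Rational root theorem: possible roots are ±p/q where:
  p divides the constant term (9): p ∈ {1, 3, 9}
  q divides the leading coefficient (6): q ∈ {1, 2, 3, 6}

All possible rational roots: -9, -9/2, -3, -3/2, -1, -1/2, -1/3, -1/6, 1/6, 1/3, 1/2, 1, 3/2, 3, 9/2, 9

-9, -9/2, -3, -3/2, -1, -1/2, -1/3, -1/6, 1/6, 1/3, 1/2, 1, 3/2, 3, 9/2, 9


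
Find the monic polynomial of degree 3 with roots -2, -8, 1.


A monic polynomial with roots -2, -8, 1 is:
p(x) = (x + 2)(x + 8)(x - 1)
After multiplying by (x + 2): x + 2
After multiplying by (x + 8): x^2 + 10x + 16
After multiplying by (x - 1): x^3 + 9x^2 + 6x - 16

x^3 + 9x^2 + 6x - 16


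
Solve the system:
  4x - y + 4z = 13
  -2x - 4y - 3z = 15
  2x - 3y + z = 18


Using Cramer's rule. Expand each determinant along the first row.
D  = 4*[(-4)*1 - (-3)*(-3)] - (-1)*[(-2)*1 - (-3)*2] + 4*[(-2)*(-3) - (-4)*2]
  = 4*(-13) - (-1)*(4) + 4*(14) = 8
Dx = 13*[(-4)*1 - (-3)*(-3)] - (-1)*[15*1 - (-3)*18] + 4*[15*(-3) - (-4)*18]
  = 13*(-13) - (-1)*(69) + 4*(27) = 8
Dy = 4*[15*1 - (-3)*18] - 13*[(-2)*1 - (-3)*2] + 4*[(-2)*18 - 15*2]
  = 4*(69) - 13*(4) + 4*(-66) = -40
Dz = 4*[(-4)*18 - 15*(-3)] - (-1)*[(-2)*18 - 15*2] + 13*[(-2)*(-3) - (-4)*2]
  = 4*(-27) - (-1)*(-66) + 13*(14) = 8
x = Dx/D = 8/8 = 1, y = Dy/D = -40/8 = -5, z = Dz/D = 8/8 = 1
Check eq1: (4)(1) + (-1)(-5) + (4)(1) = 13 = 13 ✓
Check eq2: (-2)(1) + (-4)(-5) + (-3)(1) = 15 = 15 ✓
Check eq3: (2)(1) + (-3)(-5) + (1)(1) = 18 = 18 ✓

x = 1, y = -5, z = 1


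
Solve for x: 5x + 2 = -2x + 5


Starting with: 5x + 2 = -2x + 5
Move all x terms to left: (5 + 2)x = 5 - 2
Simplify: 7x = 3
Divide both sides by 7: x = 3/7

x = 3/7


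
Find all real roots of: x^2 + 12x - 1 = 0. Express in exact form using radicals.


Using the quadratic formula: x = (-b ± sqrt(b^2 - 4ac)) / (2a)
Here a = 1, b = 12, c = -1
Discriminant = b^2 - 4ac = 12^2 - 4(1)(-1) = 144 + 4 = 148
Since discriminant = 148 > 0, there are two real roots.
x = (-12 ± 2*sqrt(37)) / 2
Simplifying: x = -6 ± sqrt(37)
Numerically: x ≈ 0.0828 or x ≈ -12.0828

x = -6 + sqrt(37) or x = -6 - sqrt(37)


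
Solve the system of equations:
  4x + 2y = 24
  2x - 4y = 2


Using Cramer's rule:
Determinant D = (4)(-4) - (2)(2) = -16 - 4 = -20
Dx = (24)(-4) - (2)(2) = -96 - 4 = -100
Dy = (4)(2) - (2)(24) = 8 - 48 = -40
x = Dx/D = -100/-20 = 5
y = Dy/D = -40/-20 = 2

x = 5, y = 2


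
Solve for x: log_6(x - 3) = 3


Convert to exponential form: x - 3 = 6^3 = 216
x = 216 + 3 = 219
Check: log_6(219 - 3) = log_6(216) = log_6(216) = 3 ✓

x = 219


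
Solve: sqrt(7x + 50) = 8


Square both sides: 7x + 50 = 8^2 = 64
7x = 64 - 50 = 14
x = 2
Check: sqrt(7*2 + 50) = sqrt(64) = 8 ✓

x = 2


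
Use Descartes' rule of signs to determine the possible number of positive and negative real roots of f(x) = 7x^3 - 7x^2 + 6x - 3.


Descartes' rule of signs:

For positive roots, count sign changes in f(x) = 7x^3 - 7x^2 + 6x - 3:
Signs of coefficients: +, -, +, -
Number of sign changes: 3
Possible positive real roots: 3, 1

For negative roots, examine f(-x) = -7x^3 - 7x^2 - 6x - 3:
Signs of coefficients: -, -, -, -
Number of sign changes: 0
Possible negative real roots: 0

Positive roots: 3 or 1; Negative roots: 0


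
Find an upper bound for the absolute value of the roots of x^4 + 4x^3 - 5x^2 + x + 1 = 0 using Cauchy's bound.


Cauchy's bound: all roots r satisfy |r| <= 1 + max(|a_i/a_n|) for i = 0,...,n-1
where a_n is the leading coefficient.

Coefficients: [1, 4, -5, 1, 1]
Leading coefficient a_n = 1
Ratios |a_i/a_n|: 4, 5, 1, 1
Maximum ratio: 5
Cauchy's bound: |r| <= 1 + 5 = 6

Upper bound = 6


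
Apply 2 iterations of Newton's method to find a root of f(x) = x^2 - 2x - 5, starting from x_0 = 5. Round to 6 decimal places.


Newton's method: x_(n+1) = x_n - f(x_n)/f'(x_n)
f(x) = x^2 - 2x - 5
f'(x) = 2x - 2

Iteration 1:
  f(5.000000) = 10.000000
  f'(5.000000) = 8.000000
  x_1 = 5.000000 - (10.000000)/(8.000000) = 3.750000

Iteration 2:
  f(3.750000) = 1.562500
  f'(3.750000) = 5.500000
  x_2 = 3.750000 - (1.562500)/(5.500000) = 3.465909

x_2 = 3.465909


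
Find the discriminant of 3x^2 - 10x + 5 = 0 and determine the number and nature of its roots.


For ax^2 + bx + c = 0, discriminant D = b^2 - 4ac
Here a = 3, b = -10, c = 5
D = (-10)^2 - 4(3)(5) = 100 - 60 = 40

D = 40 > 0 but not a perfect square
The equation has 2 distinct real irrational roots.

Discriminant = 40, 2 distinct real irrational roots


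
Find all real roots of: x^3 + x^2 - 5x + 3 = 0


Let p(x) = x^3 + x^2 - 5x + 3. By the rational root theorem (leading coefficient 1), any rational root is an integer divisor of 3: try ±1, ±2, ... in turn.
Test x = 1: value = 0 ✓, so (x - 1) is a factor.
Synthetic division by (x - 1): bring down 1; 1(1) + 1 = 2; 2(1) - 5 = -3; (-3)(1) + 3 = 0 → quotient x^2 + 2x - 3, remainder 0.
Solve the quadratic x^2 + 2x - 3 = 0: discriminant = 2^2 - 4(1)(-3) = 4 + 12 = 16.
sqrt(16) = 4, so x = (-2 ± 4)/2: x = 1 or x = -3.

x = -3, x = 1 (multiplicity 2)


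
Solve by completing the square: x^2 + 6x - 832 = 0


Start: x^2 + 6x - 832 = 0
Move constant: x^2 + 6x = 832
Half of 6 is 3, squared is 9
Add 9 to both sides: x^2 + 6x + 9 = 841
(x + 3)^2 = 841
x + 3 = ±29
x = -3 + 29 = 26 or x = -3 - 29 = -32

x = -32, x = 26


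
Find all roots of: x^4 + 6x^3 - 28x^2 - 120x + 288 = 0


Let p(x) = x^4 + 6x^3 - 28x^2 - 120x + 288. By the rational root theorem (leading coefficient 1), any rational root is an integer divisor of 288: try ±1, ±2, ... in turn.
Test x = 1: value = 147 ≠ 0.
Test x = -1: value = 375 ≠ 0.
Test x = 2: value = 0 ✓, so (x - 2) is a factor.
Synthetic division by (x - 2): bring down 1; 1(2) + 6 = 8; 8(2) - 28 = -12; (-12)(2) - 120 = -144; (-144)(2) + 288 = 0 → quotient x^3 + 8x^2 - 12x - 144, remainder 0.
Continue with the quotient x^3 + 8x^2 - 12x - 144 (candidates must divide 144; re-test x = 2 first in case it repeats).
Test x = 2: value = -128 ≠ 0.
Test x = -2: value = -96 ≠ 0.
Test x = 3: value = -81 ≠ 0.
Test x = -3: value = -63 ≠ 0.
Test x = 4: value = 0 ✓, so (x - 4) is a factor.
Synthetic division by (x - 4): bring down 1; 1(4) + 8 = 12; 12(4) - 12 = 36; 36(4) - 144 = 0 → quotient x^2 + 12x + 36, remainder 0.
Solve the quadratic x^2 + 12x + 36 = 0: discriminant = 12^2 - 4(1)(36) = 144 - 144 = 0.
Discriminant = 0, so a double root: x = -12/2 = -6.
Collecting all roots found:

x = -6 (multiplicity 2), x = 2, x = 4


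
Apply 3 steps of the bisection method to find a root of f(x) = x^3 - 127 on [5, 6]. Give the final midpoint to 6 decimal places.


f(x) = x^3 - 127
f(5) = -2 < 0
f(6) = 89 > 0

Step 1: midpoint = (5.000000 + 6.000000)/2 = 5.500000
  f(5.500000) = 39.375000
  f(mid) > 0, so root is in [5.000000, 5.500000]

Step 2: midpoint = (5.000000 + 5.500000)/2 = 5.250000
  f(5.250000) = 17.703125
  f(mid) > 0, so root is in [5.000000, 5.250000]

Step 3: midpoint = (5.000000 + 5.250000)/2 = 5.125000
  f(5.125000) = 7.611328
  f(mid) > 0, so root is in [5.000000, 5.125000]

midpoint = 5.125000


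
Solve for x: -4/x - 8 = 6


Subtract -8 from both sides: -4/x = 14
Multiply both sides by x: -4 = 14 * x
Divide by 14: x = -2/7

x = -2/7


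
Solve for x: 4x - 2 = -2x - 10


Starting with: 4x - 2 = -2x - 10
Move all x terms to left: (4 + 2)x = -10 + 2
Simplify: 6x = -8
Divide both sides by 6: x = -4/3

x = -4/3


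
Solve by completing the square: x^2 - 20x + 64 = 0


Start: x^2 - 20x + 64 = 0
Move constant: x^2 - 20x = -64
Half of -20 is -10, squared is 100
Add 100 to both sides: x^2 - 20x + 100 = 36
(x - 10)^2 = 36
x - 10 = ±6
x = 10 + 6 = 16 or x = 10 - 6 = 4

x = 4, x = 16


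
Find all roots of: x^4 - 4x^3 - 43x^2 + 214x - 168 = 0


Let p(x) = x^4 - 4x^3 - 43x^2 + 214x - 168. By the rational root theorem (leading coefficient 1), any rational root is an integer divisor of 168: try ±1, ±2, ... in turn.
Test x = 1: value = 0 ✓, so (x - 1) is a factor.
Synthetic division by (x - 1): bring down 1; 1(1) - 4 = -3; (-3)(1) - 43 = -46; (-46)(1) + 214 = 168; 168(1) - 168 = 0 → quotient x^3 - 3x^2 - 46x + 168, remainder 0.
Continue with the quotient x^3 - 3x^2 - 46x + 168 (candidates must divide 168; re-test x = 1 first in case it repeats).
Test x = 1: value = 120 ≠ 0.
Test x = -1: value = 210 ≠ 0.
Test x = 2: value = 72 ≠ 0.
Test x = -2: value = 240 ≠ 0.
Test x = 3: value = 30 ≠ 0.
Test x = -3: value = 252 ≠ 0.
Test x = 4: value = 0 ✓, so (x - 4) is a factor.
Synthetic division by (x - 4): bring down 1; 1(4) - 3 = 1; 1(4) - 46 = -42; (-42)(4) + 168 = 0 → quotient x^2 + x - 42, remainder 0.
Solve the quadratic x^2 + x - 42 = 0: discriminant = 1^2 - 4(1)(-42) = 1 + 168 = 169.
sqrt(169) = 13, so x = (-1 ± 13)/2: x = 6 or x = -7.
Collecting all roots found:

x = -7, x = 1, x = 4, x = 6


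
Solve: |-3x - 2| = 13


An absolute value equation |expr| = 13 gives two cases:
Case 1: -3x - 2 = 13
  -3x = 15, so x = -5
Case 2: -3x - 2 = -13
  -3x = -11, so x = 11/3

x = -5, x = 11/3


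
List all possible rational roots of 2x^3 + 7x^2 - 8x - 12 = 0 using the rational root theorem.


Rational root theorem: possible roots are ±p/q where:
  p divides the constant term (-12): p ∈ {1, 2, 3, 4, 6, 12}
  q divides the leading coefficient (2): q ∈ {1, 2}

All possible rational roots: -12, -6, -4, -3, -2, -3/2, -1, -1/2, 1/2, 1, 3/2, 2, 3, 4, 6, 12

-12, -6, -4, -3, -2, -3/2, -1, -1/2, 1/2, 1, 3/2, 2, 3, 4, 6, 12


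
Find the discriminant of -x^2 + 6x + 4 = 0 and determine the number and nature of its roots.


For ax^2 + bx + c = 0, discriminant D = b^2 - 4ac
Here a = -1, b = 6, c = 4
D = (6)^2 - 4(-1)(4) = 36 + 16 = 52

D = 52 > 0 but not a perfect square
The equation has 2 distinct real irrational roots.

Discriminant = 52, 2 distinct real irrational roots


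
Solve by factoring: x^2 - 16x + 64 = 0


We need two numbers that multiply to 64 and add to -16.
Those numbers are -8 and -8 (since (-8) * (-8) = 64 and (-8) + (-8) = -16).
So x^2 - 16x + 64 = (x - 8)(x - 8) = 0
Setting each factor to zero: x = 8 or x = 8

x = 8


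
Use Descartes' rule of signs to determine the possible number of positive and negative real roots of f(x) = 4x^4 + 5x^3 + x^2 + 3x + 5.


Descartes' rule of signs:

For positive roots, count sign changes in f(x) = 4x^4 + 5x^3 + x^2 + 3x + 5:
Signs of coefficients: +, +, +, +, +
Number of sign changes: 0
Possible positive real roots: 0

For negative roots, examine f(-x) = 4x^4 - 5x^3 + x^2 - 3x + 5:
Signs of coefficients: +, -, +, -, +
Number of sign changes: 4
Possible negative real roots: 4, 2, 0

Positive roots: 0; Negative roots: 4 or 2 or 0


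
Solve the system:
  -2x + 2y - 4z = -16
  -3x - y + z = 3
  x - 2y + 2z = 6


Using Cramer's rule. Expand each determinant along the first row.
D  = (-2)*[(-1)*2 - 1*(-2)] - 2*[(-3)*2 - 1*1] + (-4)*[(-3)*(-2) - (-1)*1]
  = (-2)*(0) - 2*(-7) + (-4)*(7) = -14
Dx = (-16)*[(-1)*2 - 1*(-2)] - 2*[3*2 - 1*6] + (-4)*[3*(-2) - (-1)*6]
  = (-16)*(0) - 2*(0) + (-4)*(0) = 0
Dy = (-2)*[3*2 - 1*6] - (-16)*[(-3)*2 - 1*1] + (-4)*[(-3)*6 - 3*1]
  = (-2)*(0) - (-16)*(-7) + (-4)*(-21) = -28
Dz = (-2)*[(-1)*6 - 3*(-2)] - 2*[(-3)*6 - 3*1] + (-16)*[(-3)*(-2) - (-1)*1]
  = (-2)*(0) - 2*(-21) + (-16)*(7) = -70
x = Dx/D = 0/-14 = 0, y = Dy/D = -28/-14 = 2, z = Dz/D = -70/-14 = 5
Check eq1: (-2)(0) + (2)(2) + (-4)(5) = -16 = -16 ✓
Check eq2: (-3)(0) + (-1)(2) + (1)(5) = 3 = 3 ✓
Check eq3: (1)(0) + (-2)(2) + (2)(5) = 6 = 6 ✓

x = 0, y = 2, z = 5


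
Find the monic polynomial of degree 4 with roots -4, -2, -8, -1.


A monic polynomial with roots -4, -2, -8, -1 is:
p(x) = (x + 4)(x + 2)(x + 8)(x + 1)
After multiplying by (x + 4): x + 4
After multiplying by (x + 2): x^2 + 6x + 8
After multiplying by (x + 8): x^3 + 14x^2 + 56x + 64
After multiplying by (x + 1): x^4 + 15x^3 + 70x^2 + 120x + 64

x^4 + 15x^3 + 70x^2 + 120x + 64


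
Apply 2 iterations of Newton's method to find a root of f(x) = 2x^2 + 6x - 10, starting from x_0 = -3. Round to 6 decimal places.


Newton's method: x_(n+1) = x_n - f(x_n)/f'(x_n)
f(x) = 2x^2 + 6x - 10
f'(x) = 4x + 6

Iteration 1:
  f(-3.000000) = -10.000000
  f'(-3.000000) = -6.000000
  x_1 = -3.000000 - (-10.000000)/(-6.000000) = -4.666667

Iteration 2:
  f(-4.666667) = 5.555556
  f'(-4.666667) = -12.666667
  x_2 = -4.666667 - (5.555556)/(-12.666667) = -4.228070

x_2 = -4.228070


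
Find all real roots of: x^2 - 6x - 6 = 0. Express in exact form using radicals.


Using the quadratic formula: x = (-b ± sqrt(b^2 - 4ac)) / (2a)
Here a = 1, b = -6, c = -6
Discriminant = b^2 - 4ac = (-6)^2 - 4(1)(-6) = 36 + 24 = 60
Since discriminant = 60 > 0, there are two real roots.
x = (6 ± 2*sqrt(15)) / 2
Simplifying: x = 3 ± sqrt(15)
Numerically: x ≈ 6.8730 or x ≈ -0.8730

x = 3 + sqrt(15) or x = 3 - sqrt(15)


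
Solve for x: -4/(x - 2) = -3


Multiply both sides by (x - 2): -4 = -3(x - 2)
Distribute: -4 = -3x + 6
-3x = -4 - 6 = -10
x = 10/3

x = 10/3


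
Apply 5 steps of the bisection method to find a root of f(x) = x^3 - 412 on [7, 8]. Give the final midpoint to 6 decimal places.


f(x) = x^3 - 412
f(7) = -69 < 0
f(8) = 100 > 0

Step 1: midpoint = (7.000000 + 8.000000)/2 = 7.500000
  f(7.500000) = 9.875000
  f(mid) > 0, so root is in [7.000000, 7.500000]

Step 2: midpoint = (7.000000 + 7.500000)/2 = 7.250000
  f(7.250000) = -30.921875
  f(mid) < 0, so root is in [7.250000, 7.500000]

Step 3: midpoint = (7.250000 + 7.500000)/2 = 7.375000
  f(7.375000) = -10.869141
  f(mid) < 0, so root is in [7.375000, 7.500000]

Step 4: midpoint = (7.375000 + 7.500000)/2 = 7.437500
  f(7.437500) = -0.584229
  f(mid) < 0, so root is in [7.437500, 7.500000]

Step 5: midpoint = (7.437500 + 7.500000)/2 = 7.468750
  f(7.468750) = 4.623505
  f(mid) > 0, so root is in [7.437500, 7.468750]

midpoint = 7.468750


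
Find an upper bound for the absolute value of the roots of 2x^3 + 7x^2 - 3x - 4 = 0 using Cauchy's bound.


Cauchy's bound: all roots r satisfy |r| <= 1 + max(|a_i/a_n|) for i = 0,...,n-1
where a_n is the leading coefficient.

Coefficients: [2, 7, -3, -4]
Leading coefficient a_n = 2
Ratios |a_i/a_n|: 7/2, 3/2, 2
Maximum ratio: 7/2
Cauchy's bound: |r| <= 1 + 7/2 = 9/2

Upper bound = 9/2


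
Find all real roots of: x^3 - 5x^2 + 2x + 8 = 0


Let p(x) = x^3 - 5x^2 + 2x + 8. By the rational root theorem (leading coefficient 1), any rational root is an integer divisor of 8: try ±1, ±2, ... in turn.
Test x = 1: value = 6 ≠ 0.
Test x = -1: value = 0 ✓, so (x + 1) is a factor.
Synthetic division by (x + 1): bring down 1; 1(-1) - 5 = -6; (-6)(-1) + 2 = 8; 8(-1) + 8 = 0 → quotient x^2 - 6x + 8, remainder 0.
Solve the quadratic x^2 - 6x + 8 = 0: discriminant = (-6)^2 - 4(1)(8) = 36 - 32 = 4.
sqrt(4) = 2, so x = (6 ± 2)/2: x = 4 or x = 2.

x = -1, x = 2, x = 4


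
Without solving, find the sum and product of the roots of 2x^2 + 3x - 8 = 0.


By Vieta's formulas for ax^2 + bx + c = 0:
  Sum of roots = -b/a
  Product of roots = c/a

Here a = 2, b = 3, c = -8
Sum = -(3)/2 = -3/2
Product = -8/2 = -4

Sum = -3/2, Product = -4


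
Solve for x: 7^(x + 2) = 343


Express both sides with the same base.
343 = 7^3
Since the bases match, equate exponents: x + 2 = 3
So x = 3 - (2) = 1

x = 1


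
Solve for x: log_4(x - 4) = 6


Convert to exponential form: x - 4 = 4^6 = 4096
x = 4096 + 4 = 4100
Check: log_4(4100 - 4) = log_4(4096) = log_4(4096) = 6 ✓

x = 4100


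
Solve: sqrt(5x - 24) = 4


Square both sides: 5x - 24 = 4^2 = 16
5x = 16 + 24 = 40
x = 8
Check: sqrt(5*8 - 24) = sqrt(16) = 4 ✓

x = 8


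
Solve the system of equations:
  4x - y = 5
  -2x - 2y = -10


Using Cramer's rule:
Determinant D = (4)(-2) - (-2)(-1) = -8 - 2 = -10
Dx = (5)(-2) - (-10)(-1) = -10 - 10 = -20
Dy = (4)(-10) - (-2)(5) = -40 + 10 = -30
x = Dx/D = -20/-10 = 2
y = Dy/D = -30/-10 = 3

x = 2, y = 3


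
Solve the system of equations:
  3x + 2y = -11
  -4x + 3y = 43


Using Cramer's rule:
Determinant D = (3)(3) - (-4)(2) = 9 + 8 = 17
Dx = (-11)(3) - (43)(2) = -33 - 86 = -119
Dy = (3)(43) - (-4)(-11) = 129 - 44 = 85
x = Dx/D = -119/17 = -7
y = Dy/D = 85/17 = 5

x = -7, y = 5


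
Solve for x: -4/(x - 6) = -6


Multiply both sides by (x - 6): -4 = -6(x - 6)
Distribute: -4 = -6x + 36
-6x = -4 - 36 = -40
x = 20/3

x = 20/3


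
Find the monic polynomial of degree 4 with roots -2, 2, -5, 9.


A monic polynomial with roots -2, 2, -5, 9 is:
p(x) = (x + 2)(x - 2)(x + 5)(x - 9)
After multiplying by (x + 2): x + 2
After multiplying by (x - 2): x^2 - 4
After multiplying by (x + 5): x^3 + 5x^2 - 4x - 20
After multiplying by (x - 9): x^4 - 4x^3 - 49x^2 + 16x + 180

x^4 - 4x^3 - 49x^2 + 16x + 180


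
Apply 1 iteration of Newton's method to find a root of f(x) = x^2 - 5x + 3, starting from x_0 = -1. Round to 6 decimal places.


Newton's method: x_(n+1) = x_n - f(x_n)/f'(x_n)
f(x) = x^2 - 5x + 3
f'(x) = 2x - 5

Iteration 1:
  f(-1.000000) = 9.000000
  f'(-1.000000) = -7.000000
  x_1 = -1.000000 - (9.000000)/(-7.000000) = 0.285714

x_1 = 0.285714


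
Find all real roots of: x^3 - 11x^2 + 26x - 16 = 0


Let p(x) = x^3 - 11x^2 + 26x - 16. By the rational root theorem (leading coefficient 1), any rational root is an integer divisor of 16: try ±1, ±2, ... in turn.
Test x = 1: value = 0 ✓, so (x - 1) is a factor.
Synthetic division by (x - 1): bring down 1; 1(1) - 11 = -10; (-10)(1) + 26 = 16; 16(1) - 16 = 0 → quotient x^2 - 10x + 16, remainder 0.
Solve the quadratic x^2 - 10x + 16 = 0: discriminant = (-10)^2 - 4(1)(16) = 100 - 64 = 36.
sqrt(36) = 6, so x = (10 ± 6)/2: x = 8 or x = 2.

x = 1, x = 2, x = 8


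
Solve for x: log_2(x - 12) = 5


Convert to exponential form: x - 12 = 2^5 = 32
x = 32 + 12 = 44
Check: log_2(44 - 12) = log_2(32) = log_2(32) = 5 ✓

x = 44


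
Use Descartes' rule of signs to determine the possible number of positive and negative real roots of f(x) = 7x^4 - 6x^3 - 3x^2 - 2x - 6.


Descartes' rule of signs:

For positive roots, count sign changes in f(x) = 7x^4 - 6x^3 - 3x^2 - 2x - 6:
Signs of coefficients: +, -, -, -, -
Number of sign changes: 1
Possible positive real roots: 1

For negative roots, examine f(-x) = 7x^4 + 6x^3 - 3x^2 + 2x - 6:
Signs of coefficients: +, +, -, +, -
Number of sign changes: 3
Possible negative real roots: 3, 1

Positive roots: 1; Negative roots: 3 or 1


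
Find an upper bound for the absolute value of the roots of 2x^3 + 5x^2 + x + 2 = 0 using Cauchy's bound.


Cauchy's bound: all roots r satisfy |r| <= 1 + max(|a_i/a_n|) for i = 0,...,n-1
where a_n is the leading coefficient.

Coefficients: [2, 5, 1, 2]
Leading coefficient a_n = 2
Ratios |a_i/a_n|: 5/2, 1/2, 1
Maximum ratio: 5/2
Cauchy's bound: |r| <= 1 + 5/2 = 7/2

Upper bound = 7/2


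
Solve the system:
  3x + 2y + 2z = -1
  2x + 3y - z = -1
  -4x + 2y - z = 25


Using Cramer's rule. Expand each determinant along the first row.
D  = 3*[3*(-1) - (-1)*2] - 2*[2*(-1) - (-1)*(-4)] + 2*[2*2 - 3*(-4)]
  = 3*(-1) - 2*(-6) + 2*(16) = 41
Dx = (-1)*[3*(-1) - (-1)*2] - 2*[(-1)*(-1) - (-1)*25] + 2*[(-1)*2 - 3*25]
  = (-1)*(-1) - 2*(26) + 2*(-77) = -205
Dy = 3*[(-1)*(-1) - (-1)*25] - (-1)*[2*(-1) - (-1)*(-4)] + 2*[2*25 - (-1)*(-4)]
  = 3*(26) - (-1)*(-6) + 2*(46) = 164
Dz = 3*[3*25 - (-1)*2] - 2*[2*25 - (-1)*(-4)] + (-1)*[2*2 - 3*(-4)]
  = 3*(77) - 2*(46) + (-1)*(16) = 123
x = Dx/D = -205/41 = -5, y = Dy/D = 164/41 = 4, z = Dz/D = 123/41 = 3
Check eq1: (3)(-5) + (2)(4) + (2)(3) = -1 = -1 ✓
Check eq2: (2)(-5) + (3)(4) + (-1)(3) = -1 = -1 ✓
Check eq3: (-4)(-5) + (2)(4) + (-1)(3) = 25 = 25 ✓

x = -5, y = 4, z = 3


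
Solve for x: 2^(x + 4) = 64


Express both sides with the same base.
64 = 2^6
Since the bases match, equate exponents: x + 4 = 6
So x = 6 - (4) = 2

x = 2


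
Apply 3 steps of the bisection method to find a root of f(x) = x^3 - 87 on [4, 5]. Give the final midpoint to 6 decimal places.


f(x) = x^3 - 87
f(4) = -23 < 0
f(5) = 38 > 0

Step 1: midpoint = (4.000000 + 5.000000)/2 = 4.500000
  f(4.500000) = 4.125000
  f(mid) > 0, so root is in [4.000000, 4.500000]

Step 2: midpoint = (4.000000 + 4.500000)/2 = 4.250000
  f(4.250000) = -10.234375
  f(mid) < 0, so root is in [4.250000, 4.500000]

Step 3: midpoint = (4.250000 + 4.500000)/2 = 4.375000
  f(4.375000) = -3.259766
  f(mid) < 0, so root is in [4.375000, 4.500000]

midpoint = 4.375000


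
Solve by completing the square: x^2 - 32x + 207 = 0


Start: x^2 - 32x + 207 = 0
Move constant: x^2 - 32x = -207
Half of -32 is -16, squared is 256
Add 256 to both sides: x^2 - 32x + 256 = 49
(x - 16)^2 = 49
x - 16 = ±7
x = 16 + 7 = 23 or x = 16 - 7 = 9

x = 9, x = 23


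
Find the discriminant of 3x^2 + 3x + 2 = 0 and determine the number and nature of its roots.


For ax^2 + bx + c = 0, discriminant D = b^2 - 4ac
Here a = 3, b = 3, c = 2
D = (3)^2 - 4(3)(2) = 9 - 24 = -15

D = -15 < 0
The equation has no real roots (2 complex conjugate roots).

Discriminant = -15, no real roots (2 complex conjugate roots)


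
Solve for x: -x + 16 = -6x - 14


Starting with: -x + 16 = -6x - 14
Move all x terms to left: (-1 + 6)x = -14 - 16
Simplify: 5x = -30
Divide both sides by 5: x = -6

x = -6


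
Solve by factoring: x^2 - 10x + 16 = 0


We need two numbers that multiply to 16 and add to -10.
Those numbers are -2 and -8 (since (-2) * (-8) = 16 and (-2) + (-8) = -10).
So x^2 - 10x + 16 = (x - 2)(x - 8) = 0
Setting each factor to zero: x = 2 or x = 8

x = 2, x = 8


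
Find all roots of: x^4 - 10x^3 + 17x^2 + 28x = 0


The constant term is 0, so x = 0 is a root. Factor out x:
  x^3 - 10x^2 + 17x + 28 = 0
Let p(x) = x^3 - 10x^2 + 17x + 28. By the rational root theorem (leading coefficient 1), any rational root is an integer divisor of 28: try ±1, ±2, ... in turn.
Test x = 1: value = 36 ≠ 0.
Test x = -1: value = 0 ✓, so (x + 1) is a factor.
Synthetic division by (x + 1): bring down 1; 1(-1) - 10 = -11; (-11)(-1) + 17 = 28; 28(-1) + 28 = 0 → quotient x^2 - 11x + 28, remainder 0.
Solve the quadratic x^2 - 11x + 28 = 0: discriminant = (-11)^2 - 4(1)(28) = 121 - 112 = 9.
sqrt(9) = 3, so x = (11 ± 3)/2: x = 7 or x = 4.
Collecting all roots found:

x = -1, x = 0, x = 4, x = 7


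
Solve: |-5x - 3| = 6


An absolute value equation |expr| = 6 gives two cases:
Case 1: -5x - 3 = 6
  -5x = 9, so x = -9/5
Case 2: -5x - 3 = -6
  -5x = -3, so x = 3/5

x = -9/5, x = 3/5


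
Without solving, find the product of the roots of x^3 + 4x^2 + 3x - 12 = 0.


By Vieta's formulas for x^3 + bx^2 + cx + d = 0:
  r1 + r2 + r3 = -b/a = -4
  r1*r2 + r1*r3 + r2*r3 = c/a = 3
  r1*r2*r3 = -d/a = 12


Product = 12


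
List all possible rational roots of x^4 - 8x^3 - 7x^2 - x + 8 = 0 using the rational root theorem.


Rational root theorem: possible roots are ±p/q where:
  p divides the constant term (8): p ∈ {1, 2, 4, 8}
  q divides the leading coefficient (1): q ∈ {1}

All possible rational roots: -8, -4, -2, -1, 1, 2, 4, 8

-8, -4, -2, -1, 1, 2, 4, 8


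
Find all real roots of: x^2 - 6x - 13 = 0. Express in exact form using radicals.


Using the quadratic formula: x = (-b ± sqrt(b^2 - 4ac)) / (2a)
Here a = 1, b = -6, c = -13
Discriminant = b^2 - 4ac = (-6)^2 - 4(1)(-13) = 36 + 52 = 88
Since discriminant = 88 > 0, there are two real roots.
x = (6 ± 2*sqrt(22)) / 2
Simplifying: x = 3 ± sqrt(22)
Numerically: x ≈ 7.6904 or x ≈ -1.6904

x = 3 + sqrt(22) or x = 3 - sqrt(22)


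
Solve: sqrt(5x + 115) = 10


Square both sides: 5x + 115 = 10^2 = 100
5x = 100 - 115 = -15
x = -3
Check: sqrt(5*(-3) + 115) = sqrt(100) = 10 ✓

x = -3


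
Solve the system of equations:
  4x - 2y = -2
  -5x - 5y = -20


Using Cramer's rule:
Determinant D = (4)(-5) - (-5)(-2) = -20 - 10 = -30
Dx = (-2)(-5) - (-20)(-2) = 10 - 40 = -30
Dy = (4)(-20) - (-5)(-2) = -80 - 10 = -90
x = Dx/D = -30/-30 = 1
y = Dy/D = -90/-30 = 3

x = 1, y = 3


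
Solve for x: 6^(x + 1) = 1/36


Express both sides with the same base.
1/36 = 6^(-2)
Since the bases match, equate exponents: x + 1 = -2
So x = -2 - (1) = -3

x = -3


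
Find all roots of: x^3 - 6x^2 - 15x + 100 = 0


Let p(x) = x^3 - 6x^2 - 15x + 100. By the rational root theorem (leading coefficient 1), any rational root is an integer divisor of 100: try ±1, ±2, ... in turn.
Test x = 1: value = 80 ≠ 0.
Test x = -1: value = 108 ≠ 0.
Test x = 2: value = 54 ≠ 0.
Test x = -2: value = 98 ≠ 0.
Test x = 4: value = 8 ≠ 0.
Test x = -4: value = 0 ✓, so (x + 4) is a factor.
Synthetic division by (x + 4): bring down 1; 1(-4) - 6 = -10; (-10)(-4) - 15 = 25; 25(-4) + 100 = 0 → quotient x^2 - 10x + 25, remainder 0.
Solve the quadratic x^2 - 10x + 25 = 0: discriminant = (-10)^2 - 4(1)(25) = 100 - 100 = 0.
Discriminant = 0, so a double root: x = 10/2 = 5.
Collecting all roots found:

x = -4, x = 5 (multiplicity 2)


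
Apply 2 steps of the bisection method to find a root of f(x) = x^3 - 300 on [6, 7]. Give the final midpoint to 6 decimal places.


f(x) = x^3 - 300
f(6) = -84 < 0
f(7) = 43 > 0

Step 1: midpoint = (6.000000 + 7.000000)/2 = 6.500000
  f(6.500000) = -25.375000
  f(mid) < 0, so root is in [6.500000, 7.000000]

Step 2: midpoint = (6.500000 + 7.000000)/2 = 6.750000
  f(6.750000) = 7.546875
  f(mid) > 0, so root is in [6.500000, 6.750000]

midpoint = 6.750000


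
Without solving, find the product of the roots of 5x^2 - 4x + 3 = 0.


By Vieta's formulas for ax^2 + bx + c = 0:
  Sum of roots = -b/a
  Product of roots = c/a

Here a = 5, b = -4, c = 3
Sum = -(-4)/5 = 4/5
Product = 3/5 = 3/5

Product = 3/5


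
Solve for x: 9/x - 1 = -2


Subtract -1 from both sides: 9/x = -1
Multiply both sides by x: 9 = -1 * x
Divide by -1: x = -9

x = -9


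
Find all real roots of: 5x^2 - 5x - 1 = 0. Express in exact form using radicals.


Using the quadratic formula: x = (-b ± sqrt(b^2 - 4ac)) / (2a)
Here a = 5, b = -5, c = -1
Discriminant = b^2 - 4ac = (-5)^2 - 4(5)(-1) = 25 + 20 = 45
Since discriminant = 45 > 0, there are two real roots.
x = (5 ± 3*sqrt(5)) / 10
Numerically: x ≈ 1.1708 or x ≈ -0.1708

x = (5 + 3*sqrt(5)) / 10 or x = (5 - 3*sqrt(5)) / 10


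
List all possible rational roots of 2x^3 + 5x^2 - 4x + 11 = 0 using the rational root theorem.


Rational root theorem: possible roots are ±p/q where:
  p divides the constant term (11): p ∈ {1, 11}
  q divides the leading coefficient (2): q ∈ {1, 2}

All possible rational roots: -11, -11/2, -1, -1/2, 1/2, 1, 11/2, 11

-11, -11/2, -1, -1/2, 1/2, 1, 11/2, 11


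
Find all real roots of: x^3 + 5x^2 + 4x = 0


The constant term is 0, so x = 0 is a root. Factor out x:
  x(x^2 + 5x + 4) = 0
Solve the quadratic x^2 + 5x + 4 = 0: discriminant = 5^2 - 4(1)(4) = 25 - 16 = 9.
sqrt(9) = 3, so x = (-5 ± 3)/2: x = -1 or x = -4.

x = -4, x = -1, x = 0


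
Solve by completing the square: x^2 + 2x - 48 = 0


Start: x^2 + 2x - 48 = 0
Move constant: x^2 + 2x = 48
Half of 2 is 1, squared is 1
Add 1 to both sides: x^2 + 2x + 1 = 49
(x + 1)^2 = 49
x + 1 = ±7
x = -1 + 7 = 6 or x = -1 - 7 = -8

x = -8, x = 6


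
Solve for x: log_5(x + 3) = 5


Convert to exponential form: x + 3 = 5^5 = 3125
x = 3125 - 3 = 3122
Check: log_5(3122 + 3) = log_5(3125) = log_5(3125) = 5 ✓

x = 3122


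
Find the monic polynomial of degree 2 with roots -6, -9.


A monic polynomial with roots -6, -9 is:
p(x) = (x + 6)(x + 9)
After multiplying by (x + 6): x + 6
After multiplying by (x + 9): x^2 + 15x + 54

x^2 + 15x + 54


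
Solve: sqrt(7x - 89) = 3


Square both sides: 7x - 89 = 3^2 = 9
7x = 9 + 89 = 98
x = 14
Check: sqrt(7*14 - 89) = sqrt(9) = 3 ✓

x = 14


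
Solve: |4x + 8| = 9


An absolute value equation |expr| = 9 gives two cases:
Case 1: 4x + 8 = 9
  4x = 1, so x = 1/4
Case 2: 4x + 8 = -9
  4x = -17, so x = -17/4

x = -17/4, x = 1/4


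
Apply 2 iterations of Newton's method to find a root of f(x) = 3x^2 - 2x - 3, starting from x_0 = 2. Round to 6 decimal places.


Newton's method: x_(n+1) = x_n - f(x_n)/f'(x_n)
f(x) = 3x^2 - 2x - 3
f'(x) = 6x - 2

Iteration 1:
  f(2.000000) = 5.000000
  f'(2.000000) = 10.000000
  x_1 = 2.000000 - (5.000000)/(10.000000) = 1.500000

Iteration 2:
  f(1.500000) = 0.750000
  f'(1.500000) = 7.000000
  x_2 = 1.500000 - (0.750000)/(7.000000) = 1.392857

x_2 = 1.392857


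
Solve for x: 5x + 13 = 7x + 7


Starting with: 5x + 13 = 7x + 7
Move all x terms to left: (5 - 7)x = 7 - 13
Simplify: -2x = -6
Divide both sides by -2: x = 3

x = 3


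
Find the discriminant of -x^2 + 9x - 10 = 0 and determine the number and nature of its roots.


For ax^2 + bx + c = 0, discriminant D = b^2 - 4ac
Here a = -1, b = 9, c = -10
D = (9)^2 - 4(-1)(-10) = 81 - 40 = 41

D = 41 > 0 but not a perfect square
The equation has 2 distinct real irrational roots.

Discriminant = 41, 2 distinct real irrational roots


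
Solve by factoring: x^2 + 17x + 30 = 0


We need two numbers that multiply to 30 and add to 17.
Those numbers are 2 and 15 (since 2 * 15 = 30 and 2 + 15 = 17).
So x^2 + 17x + 30 = (x + 2)(x + 15) = 0
Setting each factor to zero: x = -2 or x = -15

x = -15, x = -2


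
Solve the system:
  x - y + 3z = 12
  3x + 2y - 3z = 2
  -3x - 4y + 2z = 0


Using Cramer's rule. Expand each determinant along the first row.
D  = 1*[2*2 - (-3)*(-4)] - (-1)*[3*2 - (-3)*(-3)] + 3*[3*(-4) - 2*(-3)]
  = 1*(-8) - (-1)*(-3) + 3*(-6) = -29
Dx = 12*[2*2 - (-3)*(-4)] - (-1)*[2*2 - (-3)*0] + 3*[2*(-4) - 2*0]
  = 12*(-8) - (-1)*(4) + 3*(-8) = -116
Dy = 1*[2*2 - (-3)*0] - 12*[3*2 - (-3)*(-3)] + 3*[3*0 - 2*(-3)]
  = 1*(4) - 12*(-3) + 3*(6) = 58
Dz = 1*[2*0 - 2*(-4)] - (-1)*[3*0 - 2*(-3)] + 12*[3*(-4) - 2*(-3)]
  = 1*(8) - (-1)*(6) + 12*(-6) = -58
x = Dx/D = -116/-29 = 4, y = Dy/D = 58/-29 = -2, z = Dz/D = -58/-29 = 2
Check eq1: (1)(4) + (-1)(-2) + (3)(2) = 12 = 12 ✓
Check eq2: (3)(4) + (2)(-2) + (-3)(2) = 2 = 2 ✓
Check eq3: (-3)(4) + (-4)(-2) + (2)(2) = 0 = 0 ✓

x = 4, y = -2, z = 2


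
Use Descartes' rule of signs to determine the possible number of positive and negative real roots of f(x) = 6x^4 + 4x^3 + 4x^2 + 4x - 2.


Descartes' rule of signs:

For positive roots, count sign changes in f(x) = 6x^4 + 4x^3 + 4x^2 + 4x - 2:
Signs of coefficients: +, +, +, +, -
Number of sign changes: 1
Possible positive real roots: 1

For negative roots, examine f(-x) = 6x^4 - 4x^3 + 4x^2 - 4x - 2:
Signs of coefficients: +, -, +, -, -
Number of sign changes: 3
Possible negative real roots: 3, 1

Positive roots: 1; Negative roots: 3 or 1


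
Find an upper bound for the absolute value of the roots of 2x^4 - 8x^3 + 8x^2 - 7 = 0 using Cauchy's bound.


Cauchy's bound: all roots r satisfy |r| <= 1 + max(|a_i/a_n|) for i = 0,...,n-1
where a_n is the leading coefficient.

Coefficients: [2, -8, 8, 0, -7]
Leading coefficient a_n = 2
Ratios |a_i/a_n|: 4, 4, 0, 7/2
Maximum ratio: 4
Cauchy's bound: |r| <= 1 + 4 = 5

Upper bound = 5


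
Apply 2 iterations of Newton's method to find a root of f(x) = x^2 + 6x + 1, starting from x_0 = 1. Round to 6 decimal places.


Newton's method: x_(n+1) = x_n - f(x_n)/f'(x_n)
f(x) = x^2 + 6x + 1
f'(x) = 2x + 6

Iteration 1:
  f(1.000000) = 8.000000
  f'(1.000000) = 8.000000
  x_1 = 1.000000 - (8.000000)/(8.000000) = 0.000000

Iteration 2:
  f(0.000000) = 1.000000
  f'(0.000000) = 6.000000
  x_2 = 0.000000 - (1.000000)/(6.000000) = -0.166667

x_2 = -0.166667


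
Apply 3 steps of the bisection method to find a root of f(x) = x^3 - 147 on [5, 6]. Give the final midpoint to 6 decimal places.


f(x) = x^3 - 147
f(5) = -22 < 0
f(6) = 69 > 0

Step 1: midpoint = (5.000000 + 6.000000)/2 = 5.500000
  f(5.500000) = 19.375000
  f(mid) > 0, so root is in [5.000000, 5.500000]

Step 2: midpoint = (5.000000 + 5.500000)/2 = 5.250000
  f(5.250000) = -2.296875
  f(mid) < 0, so root is in [5.250000, 5.500000]

Step 3: midpoint = (5.250000 + 5.500000)/2 = 5.375000
  f(5.375000) = 8.287109
  f(mid) > 0, so root is in [5.250000, 5.375000]

midpoint = 5.375000
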